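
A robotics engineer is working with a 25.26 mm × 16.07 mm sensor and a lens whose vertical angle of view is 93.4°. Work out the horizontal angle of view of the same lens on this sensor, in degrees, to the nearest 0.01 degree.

118.11°

From the vertical AOV: f = 16.07 / (2·tan(46.7°)) = 16.07 / 2.12235 ≈ 7.5718 mm.
Horizontal AOV = 2·arctan(25.26 / (2 × 7.5718)) = 2·arctan(1.66803) ≈ 118.1139°.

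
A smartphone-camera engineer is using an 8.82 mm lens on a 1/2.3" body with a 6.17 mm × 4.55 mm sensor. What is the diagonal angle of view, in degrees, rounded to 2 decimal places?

46.98°

Sensor diagonal = √(6.17² + 4.55²) = √58.7714 ≈ 7.6663 mm.
Angle of view α = 2·arctan(d/2f) with d = 7.6663 mm and f = 8.82 mm.
d/2f = 0.43459; arctan(0.43459) ≈ 23.4895°, so α ≈ 46.9790°.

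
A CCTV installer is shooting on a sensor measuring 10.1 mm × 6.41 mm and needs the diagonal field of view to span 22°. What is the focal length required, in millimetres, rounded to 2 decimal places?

30.77 mm

Sensor diagonal = √(10.1² + 6.41²) = √143.0981 ≈ 11.9624 mm.
From α = 2·arctan(d/2f) we get f = d / (2·tan(α/2)).
With d = 11.9624 mm and α/2 = 11°, tan(α/2) ≈ 0.19438, so f ≈ 11.9624 / 0.38876 ≈ 30.7705 mm.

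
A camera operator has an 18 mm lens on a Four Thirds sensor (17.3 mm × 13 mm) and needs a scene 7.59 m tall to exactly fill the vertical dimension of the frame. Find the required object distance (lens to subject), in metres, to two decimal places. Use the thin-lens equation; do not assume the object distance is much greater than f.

W: 7.59 m = 7590 mm.
Magnification m = h/W = dᵢ/dₒ; combined with 1/f = 1/dₒ + 1/dᵢ this gives dₒ = f·(1 + W/h).
dₒ = 18 mm × (1 + 7590/13) = 18 × 584.8462 ≈ 10527.231 mm = 10.5272 m.

10.53 m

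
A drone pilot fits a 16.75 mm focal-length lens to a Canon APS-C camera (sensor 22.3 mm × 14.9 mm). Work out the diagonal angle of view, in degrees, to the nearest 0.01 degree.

77.36°

Sensor diagonal = √(22.3² + 14.9²) = √719.3000 ≈ 26.8198 mm.
Angle of view α = 2·arctan(d/2f) with d = 26.8198 mm and f = 16.75 mm.
d/2f = 0.80059; arctan(0.80059) ≈ 38.6804°, so α ≈ 77.3608°.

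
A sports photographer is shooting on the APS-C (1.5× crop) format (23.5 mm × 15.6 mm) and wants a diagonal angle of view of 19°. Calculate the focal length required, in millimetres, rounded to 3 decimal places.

84.278 mm

Sensor diagonal = √(23.5² + 15.6²) = √795.6100 ≈ 28.2066 mm.
From α = 2·arctan(d/2f) we get f = d / (2·tan(α/2)).
With d = 28.2066 mm and α/2 = 9.5°, tan(α/2) ≈ 0.16734, so f ≈ 28.2066 / 0.33469 ≈ 84.2779 mm.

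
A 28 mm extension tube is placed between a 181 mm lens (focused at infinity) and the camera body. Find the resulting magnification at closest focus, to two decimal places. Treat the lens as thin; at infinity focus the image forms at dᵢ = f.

The tube moves the image plane from f to f + e, so dᵢ = 181 + 28 = 209 mm. Focus is achieved when 1/f = 1/dₒ + 1/dᵢ, giving dₒ = 1/(1/f − 1/(f+e)).
Magnification m = dᵢ/dₒ = (f+e)·(1/f − 1/(f+e)) = e/f = 28/181 ≈ 0.1547.

0.15×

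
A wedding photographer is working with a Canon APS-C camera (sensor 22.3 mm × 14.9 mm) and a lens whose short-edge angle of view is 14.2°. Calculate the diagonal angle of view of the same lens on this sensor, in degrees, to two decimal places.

25.27°

From the short-edge AOV: f = 14.9 / (2·tan(7.1°)) = 14.9 / 0.24911 ≈ 59.8122 mm.
Sensor diagonal = √(22.3² + 14.9²) = √719.3000 ≈ 26.8198 mm.
Diagonal AOV = 2·arctan(26.8198 / (2 × 59.8122)) = 2·arctan(0.22420) ≈ 25.2735°.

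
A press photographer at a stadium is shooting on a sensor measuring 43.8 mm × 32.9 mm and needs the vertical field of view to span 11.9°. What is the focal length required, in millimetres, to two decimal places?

From α = 2·arctan(h/2f) we get f = h / (2·tan(α/2)).
With h = 32.9 mm and α/2 = 5.95°, tan(α/2) ≈ 0.10422, so f ≈ 32.9 / 0.20844 ≈ 157.8361 mm.

157.84 mm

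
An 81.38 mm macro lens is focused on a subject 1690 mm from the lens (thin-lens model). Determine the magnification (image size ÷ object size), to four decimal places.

0.0506×

Thin lens: 1/f = 1/dₒ + 1/dᵢ → 1/dᵢ = 1/81.38 − 1/1690 = 0.0116963 mm⁻¹, so dᵢ ≈ 85.4970 mm.
Magnification m = dᵢ/dₒ = 85.4970/1690 ≈ 0.05059.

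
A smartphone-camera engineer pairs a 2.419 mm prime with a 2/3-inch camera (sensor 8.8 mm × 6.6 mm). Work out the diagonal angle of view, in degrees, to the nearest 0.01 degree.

132.52°

Sensor diagonal = √(8.8² + 6.6²) = √121.0000 ≈ 11.0000 mm.
Angle of view α = 2·arctan(d/2f) with d = 11.0000 mm and f = 2.419 mm.
d/2f = 2.27367; arctan(2.27367) ≈ 66.2592°, so α ≈ 132.5185°.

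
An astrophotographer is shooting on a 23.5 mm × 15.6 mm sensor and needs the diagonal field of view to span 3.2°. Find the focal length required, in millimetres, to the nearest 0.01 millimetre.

504.91 mm

Sensor diagonal = √(23.5² + 15.6²) = √795.6100 ≈ 28.2066 mm.
From α = 2·arctan(d/2f) we get f = d / (2·tan(α/2)).
With d = 28.2066 mm and α/2 = 1.6°, tan(α/2) ≈ 0.02793, so f ≈ 28.2066 / 0.05587 ≈ 504.9052 mm.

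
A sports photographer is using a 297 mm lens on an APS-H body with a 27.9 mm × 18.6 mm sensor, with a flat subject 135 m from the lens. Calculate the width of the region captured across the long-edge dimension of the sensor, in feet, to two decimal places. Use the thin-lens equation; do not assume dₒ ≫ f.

dₒ: 135 m = 135000 mm.
Similar triangles through the lens centre give W/dₒ = w/dᵢ; with 1/f = 1/dₒ + 1/dᵢ this gives W = w·(dₒ − f)/f.
W = 27.9 mm × (135000 − 297) / 297 = 27.9 × 453.5455 ≈ 12653.918 mm = 12653.918/304.8 ft = 41.5155 ft.

41.52 ft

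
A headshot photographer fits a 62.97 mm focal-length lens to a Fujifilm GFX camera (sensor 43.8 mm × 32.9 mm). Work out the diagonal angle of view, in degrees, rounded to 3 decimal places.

47.015°

Sensor diagonal = √(43.8² + 32.9²) = √3000.8500 ≈ 54.7800 mm.
Angle of view α = 2·arctan(d/2f) with d = 54.7800 mm and f = 62.97 mm.
d/2f = 0.43497; arctan(0.43497) ≈ 23.5076°, so α ≈ 47.0151°.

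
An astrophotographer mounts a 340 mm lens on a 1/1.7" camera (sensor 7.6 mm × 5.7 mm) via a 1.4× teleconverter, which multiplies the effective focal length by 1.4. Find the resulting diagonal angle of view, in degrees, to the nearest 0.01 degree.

1.14°

Effective focal length f = 340 × 1.4 = 476 mm.
Sensor diagonal = √(7.6² + 5.7²) = √90.2500 ≈ 9.5000 mm.
α = 2·arctan(9.500 / (2 × 476)) = 2·arctan(0.00998) ≈ 1.1435°.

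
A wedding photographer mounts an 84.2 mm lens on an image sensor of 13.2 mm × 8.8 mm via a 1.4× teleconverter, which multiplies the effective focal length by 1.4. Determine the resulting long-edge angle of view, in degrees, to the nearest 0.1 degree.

6.4°

Effective focal length f = 84.2 × 1.4 = 117.88 mm.
α = 2·arctan(13.2 / (2 × 117.88)) = 2·arctan(0.05599) ≈ 6.4092°.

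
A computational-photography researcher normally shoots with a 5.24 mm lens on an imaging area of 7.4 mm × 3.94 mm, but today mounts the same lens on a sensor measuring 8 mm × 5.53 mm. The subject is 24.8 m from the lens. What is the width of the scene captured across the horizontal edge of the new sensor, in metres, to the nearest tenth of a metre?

37.9 m

The focal length stays 5.24 mm; the relevant sensor dimension is now w = 8 mm. Object distance dₒ = 24.8 m = 24800 mm.
Thin-lens field width W = w·(dₒ − f)/f = 8 × (24800 − 5.24)/5.24 ≈ 37854.595 mm = 37.8546 m.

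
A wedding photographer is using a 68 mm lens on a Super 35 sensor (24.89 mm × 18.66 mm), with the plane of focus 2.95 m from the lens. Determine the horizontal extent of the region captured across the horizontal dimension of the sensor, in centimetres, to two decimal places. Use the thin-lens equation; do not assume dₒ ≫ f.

105.49 cm

dₒ: 2.95 m = 2950 mm.
Similar triangles through the lens centre give W/dₒ = w/dᵢ; with 1/f = 1/dₒ + 1/dᵢ this gives W = w·(dₒ − f)/f.
W = 24.89 mm × (2950 − 68) / 68 = 24.89 × 42.3824 ≈ 1054.897 mm = 105.49 cm.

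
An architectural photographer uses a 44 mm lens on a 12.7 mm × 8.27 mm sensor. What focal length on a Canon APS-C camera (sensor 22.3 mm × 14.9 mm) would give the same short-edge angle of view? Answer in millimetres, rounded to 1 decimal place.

79.3 mm

Equal angle of view means equal height/f ratio, so f₂ = f₁ · (height₂/height₁) = 44 × 14.9/8.27.
f₂ = 44 × 1.80169 ≈ 79.274 mm.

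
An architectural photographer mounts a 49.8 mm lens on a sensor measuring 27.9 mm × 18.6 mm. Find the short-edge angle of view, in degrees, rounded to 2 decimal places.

Angle of view α = 2·arctan(h/2f) with h = 18.6 mm and f = 49.8 mm.
h/2f = 0.18675; arctan(0.18675) ≈ 10.5780°, so α ≈ 21.1559°.

21.16°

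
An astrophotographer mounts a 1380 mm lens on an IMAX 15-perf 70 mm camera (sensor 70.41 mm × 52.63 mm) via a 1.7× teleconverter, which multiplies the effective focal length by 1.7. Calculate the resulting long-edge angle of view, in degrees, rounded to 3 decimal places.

1.719°

Effective focal length f = 1380 × 1.7 = 2346 mm.
α = 2·arctan(70.41 / (2 × 2346)) = 2·arctan(0.01501) ≈ 1.7195°.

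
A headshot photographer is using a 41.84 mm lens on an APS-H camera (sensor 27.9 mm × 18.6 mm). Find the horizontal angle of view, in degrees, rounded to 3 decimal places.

36.878°

Angle of view α = 2·arctan(w/2f) with w = 27.9 mm and f = 41.84 mm.
w/2f = 0.33341; arctan(0.33341) ≈ 18.4391°, so α ≈ 36.8781°.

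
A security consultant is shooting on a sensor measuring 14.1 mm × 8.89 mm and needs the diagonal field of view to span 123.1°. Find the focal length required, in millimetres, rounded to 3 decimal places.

4.516 mm

Sensor diagonal = √(14.1² + 8.89²) = √277.8421 ≈ 16.6686 mm.
From α = 2·arctan(d/2f) we get f = d / (2·tan(α/2)).
With d = 16.6686 mm and α/2 = 61.55°, tan(α/2) ≈ 1.84561, so f ≈ 16.6686 / 3.69122 ≈ 4.5157 mm.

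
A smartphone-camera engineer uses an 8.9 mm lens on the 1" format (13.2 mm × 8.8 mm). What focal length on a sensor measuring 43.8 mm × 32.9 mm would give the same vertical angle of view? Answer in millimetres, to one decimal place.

33.3 mm

Equal angle of view means equal height/f ratio, so f₂ = f₁ · (height₂/height₁) = 8.9 × 32.9/8.8.
f₂ = 8.9 × 3.73864 ≈ 33.274 mm.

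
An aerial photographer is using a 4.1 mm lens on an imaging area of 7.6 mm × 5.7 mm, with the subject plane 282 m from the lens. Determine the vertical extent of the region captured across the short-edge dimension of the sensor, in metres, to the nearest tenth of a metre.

392.0 m

dₒ: 282 m = 282000 mm.
Similar triangles through the lens centre give W/dₒ = h/dᵢ; with 1/f = 1/dₒ + 1/dᵢ this gives W = h·(dₒ − f)/f.
W = 5.7 mm × (282000 − 4.1) / 4.1 = 5.7 × 68779.4878 ≈ 392043.080 mm = 392.043 m.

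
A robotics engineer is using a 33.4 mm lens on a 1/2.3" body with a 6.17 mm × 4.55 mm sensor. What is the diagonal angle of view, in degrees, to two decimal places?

Sensor diagonal = √(6.17² + 4.55²) = √58.7714 ≈ 7.6663 mm.
Angle of view α = 2·arctan(d/2f) with d = 7.6663 mm and f = 33.4 mm.
d/2f = 0.11476; arctan(0.11476) ≈ 6.5469°, so α ≈ 13.0937°.

13.09°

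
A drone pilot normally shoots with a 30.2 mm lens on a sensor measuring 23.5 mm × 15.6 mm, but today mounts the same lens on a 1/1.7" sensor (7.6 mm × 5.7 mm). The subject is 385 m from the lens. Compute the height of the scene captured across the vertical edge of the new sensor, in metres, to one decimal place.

The focal length stays 30.2 mm; the relevant sensor dimension is now h = 5.7 mm. Object distance dₒ = 385 m = 385000 mm.
Thin-lens field height W = h·(dₒ − f)/f = 5.7 × (385000 − 30.2)/30.2 ≈ 72659.863 mm = 72.6599 m.

72.7 m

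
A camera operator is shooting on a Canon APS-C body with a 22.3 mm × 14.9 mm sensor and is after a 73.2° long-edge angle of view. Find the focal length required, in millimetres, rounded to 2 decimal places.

From α = 2·arctan(w/2f) we get f = w / (2·tan(α/2)).
With w = 22.3 mm and α/2 = 36.6°, tan(α/2) ≈ 0.74267, so f ≈ 22.3 / 1.48533 ≈ 15.0135 mm.

15.01 mm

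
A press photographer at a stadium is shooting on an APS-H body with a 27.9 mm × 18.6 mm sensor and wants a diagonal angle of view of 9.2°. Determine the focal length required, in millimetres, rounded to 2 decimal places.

208.38 mm

Sensor diagonal = √(27.9² + 18.6²) = √1124.3700 ≈ 33.5316 mm.
From α = 2·arctan(d/2f) we get f = d / (2·tan(α/2)).
With d = 33.5316 mm and α/2 = 4.6°, tan(α/2) ≈ 0.08046, so f ≈ 33.5316 / 0.16092 ≈ 208.3795 mm.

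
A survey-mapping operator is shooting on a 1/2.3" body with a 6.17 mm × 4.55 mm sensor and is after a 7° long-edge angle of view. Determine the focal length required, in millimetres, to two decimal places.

50.44 mm

From α = 2·arctan(w/2f) we get f = w / (2·tan(α/2)).
With w = 6.17 mm and α/2 = 3.5°, tan(α/2) ≈ 0.06116, so f ≈ 6.17 / 0.12233 ≈ 50.4393 mm.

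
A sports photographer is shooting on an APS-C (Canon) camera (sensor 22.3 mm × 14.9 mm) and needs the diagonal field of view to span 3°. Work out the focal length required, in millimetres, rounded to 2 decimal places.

Sensor diagonal = √(22.3² + 14.9²) = √719.3000 ≈ 26.8198 mm.
From α = 2·arctan(d/2f) we get f = d / (2·tan(α/2)).
With d = 26.8198 mm and α/2 = 1.5°, tan(α/2) ≈ 0.02619, so f ≈ 26.8198 / 0.05237 ≈ 512.1028 mm.

512.10 mm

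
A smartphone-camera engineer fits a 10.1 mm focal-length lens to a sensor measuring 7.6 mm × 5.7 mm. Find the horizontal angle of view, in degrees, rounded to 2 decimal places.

Angle of view α = 2·arctan(w/2f) with w = 7.6 mm and f = 10.1 mm.
w/2f = 0.37624; arctan(0.37624) ≈ 20.6182°, so α ≈ 41.2364°.

41.24°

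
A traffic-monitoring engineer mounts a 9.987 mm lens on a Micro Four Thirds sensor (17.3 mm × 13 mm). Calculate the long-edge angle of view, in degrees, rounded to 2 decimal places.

Angle of view α = 2·arctan(w/2f) with w = 17.3 mm and f = 9.987 mm.
w/2f = 0.86613; arctan(0.86613) ≈ 40.8967°, so α ≈ 81.7934°.

81.79°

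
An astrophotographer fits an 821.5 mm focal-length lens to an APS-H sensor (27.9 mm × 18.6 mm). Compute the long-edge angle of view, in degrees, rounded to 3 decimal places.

Angle of view α = 2·arctan(w/2f) with w = 27.9 mm and f = 821.5 mm.
w/2f = 0.01698; arctan(0.01698) ≈ 0.9729°, so α ≈ 1.9457°.

1.946°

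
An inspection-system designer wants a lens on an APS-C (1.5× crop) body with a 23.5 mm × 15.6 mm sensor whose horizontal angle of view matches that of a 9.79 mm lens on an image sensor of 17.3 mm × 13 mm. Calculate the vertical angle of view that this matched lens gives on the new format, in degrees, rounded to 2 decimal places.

60.79°

Equal horizontal AOV ⇒ f₂ = f₁ · 23.5/17.3 = 9.79 × 1.35838 ≈ 13.2986 mm.
Vertical AOV on the new format = 2·arctan(15.6 / (2 × 13.2986)) = 2·arctan(0.58653) ≈ 60.7858°.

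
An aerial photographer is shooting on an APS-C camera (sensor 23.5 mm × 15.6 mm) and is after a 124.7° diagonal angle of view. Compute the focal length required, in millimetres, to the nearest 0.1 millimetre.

7.4 mm

Sensor diagonal = √(23.5² + 15.6²) = √795.6100 ≈ 28.2066 mm.
From α = 2·arctan(d/2f) we get f = d / (2·tan(α/2)).
With d = 28.2066 mm and α/2 = 62.35°, tan(α/2) ≈ 1.90876, so f ≈ 28.2066 / 3.81753 ≈ 7.3887 mm.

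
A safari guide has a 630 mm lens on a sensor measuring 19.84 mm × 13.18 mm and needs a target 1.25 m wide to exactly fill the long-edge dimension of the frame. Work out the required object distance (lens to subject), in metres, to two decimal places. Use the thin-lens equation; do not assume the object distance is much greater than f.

40.32 m

W: 1.25 m = 1250 mm.
Magnification m = w/W = dᵢ/dₒ; combined with 1/f = 1/dₒ + 1/dᵢ this gives dₒ = f·(1 + W/w).
dₒ = 630 mm × (1 + 1250/19.84) = 630 × 64.0040 ≈ 40322.540 mm = 40.3225 m.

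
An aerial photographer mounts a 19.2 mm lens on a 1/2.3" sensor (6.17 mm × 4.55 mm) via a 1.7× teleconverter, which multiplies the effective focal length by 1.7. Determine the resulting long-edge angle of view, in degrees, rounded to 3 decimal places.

Effective focal length f = 19.2 × 1.7 = 32.64 mm.
α = 2·arctan(6.17 / (2 × 32.64)) = 2·arctan(0.09452) ≈ 10.7986°.

10.799°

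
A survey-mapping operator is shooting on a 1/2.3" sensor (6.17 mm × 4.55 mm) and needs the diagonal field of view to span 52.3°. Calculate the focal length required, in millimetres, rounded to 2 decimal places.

7.81 mm

Sensor diagonal = √(6.17² + 4.55²) = √58.7714 ≈ 7.6663 mm.
From α = 2·arctan(d/2f) we get f = d / (2·tan(α/2)).
With d = 7.6663 mm and α/2 = 26.15°, tan(α/2) ≈ 0.49098, so f ≈ 7.6663 / 0.98196 ≈ 7.8071 mm.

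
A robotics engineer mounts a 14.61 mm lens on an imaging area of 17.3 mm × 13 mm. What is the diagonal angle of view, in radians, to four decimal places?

Sensor diagonal = √(17.3² + 13²) = √468.2900 ≈ 21.6400 mm.
Angle of view α = 2·arctan(d/2f) with d = 21.6400 mm and f = 14.61 mm.
d/2f = 0.74059; arctan(0.74059) ≈ 0.6375 rad, so α ≈ 1.2749 rad.

1.2749 rad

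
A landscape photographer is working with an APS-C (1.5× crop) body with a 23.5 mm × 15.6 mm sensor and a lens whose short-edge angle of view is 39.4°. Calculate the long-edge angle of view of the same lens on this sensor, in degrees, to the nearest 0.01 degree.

56.68°

From the short-edge AOV: f = 15.6 / (2·tan(19.7°)) = 15.6 / 0.71610 ≈ 21.7846 mm.
Long-edge AOV = 2·arctan(23.5 / (2 × 21.7846)) = 2·arctan(0.53937) ≈ 56.6824°.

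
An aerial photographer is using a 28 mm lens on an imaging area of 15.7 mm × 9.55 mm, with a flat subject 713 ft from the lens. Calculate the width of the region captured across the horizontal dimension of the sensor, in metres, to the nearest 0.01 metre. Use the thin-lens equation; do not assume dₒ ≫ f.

dₒ: 713 ft × 304.8 mm/ft = 217322.39 mm.
Similar triangles through the lens centre give W/dₒ = w/dᵢ; with 1/f = 1/dₒ + 1/dᵢ this gives W = w·(dₒ − f)/f.
W = 15.7 mm × (217322 − 28) / 28 = 15.7 × 7760.5140 ≈ 121840.070 mm = 121.84 m.

121.84 m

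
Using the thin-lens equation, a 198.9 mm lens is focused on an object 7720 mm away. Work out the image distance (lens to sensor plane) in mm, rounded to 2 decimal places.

1/dᵢ = 1/f − 1/dₒ = 1/198.9 − 1/7720 = 0.0048981 mm⁻¹.
dᵢ = 1/0.0048981 ≈ 204.1600 mm.

204.16 mm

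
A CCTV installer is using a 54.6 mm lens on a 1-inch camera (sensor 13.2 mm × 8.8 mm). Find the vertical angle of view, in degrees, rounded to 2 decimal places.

9.21°

Angle of view α = 2·arctan(h/2f) with h = 8.8 mm and f = 54.6 mm.
h/2f = 0.08059; arctan(0.08059) ≈ 4.6073°, so α ≈ 9.2146°.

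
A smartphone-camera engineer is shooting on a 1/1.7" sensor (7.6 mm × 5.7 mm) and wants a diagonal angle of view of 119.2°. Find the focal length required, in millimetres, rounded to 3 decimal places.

Sensor diagonal = √(7.6² + 5.7²) = √90.2500 ≈ 9.5000 mm.
From α = 2·arctan(d/2f) we get f = d / (2·tan(α/2)).
With d = 9.5000 mm and α/2 = 59.6°, tan(α/2) ≈ 1.70446, so f ≈ 9.5000 / 3.40892 ≈ 2.7868 mm.

2.787 mm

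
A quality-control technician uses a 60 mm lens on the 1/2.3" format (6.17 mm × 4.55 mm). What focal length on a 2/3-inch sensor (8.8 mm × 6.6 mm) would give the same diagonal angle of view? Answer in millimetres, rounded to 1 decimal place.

86.1 mm

Sensor diagonal = √(6.17² + 4.55²) = √58.7714 ≈ 7.6663 mm.
Sensor diagonal = √(8.8² + 6.6²) = √121.0000 ≈ 11.0000 mm.
Equal angle of view means equal diagonal/f ratio, so f₂ = f₁ · (diagonal₂/diagonal₁) = 60 × 11.0000/7.6663.
f₂ = 60 × 1.43486 ≈ 86.092 mm.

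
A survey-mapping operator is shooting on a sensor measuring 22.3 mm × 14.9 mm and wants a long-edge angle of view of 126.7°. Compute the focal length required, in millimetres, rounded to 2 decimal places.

From α = 2·arctan(w/2f) we get f = w / (2·tan(α/2)).
With w = 22.3 mm and α/2 = 63.35°, tan(α/2) ≈ 1.99261, so f ≈ 22.3 / 3.98522 ≈ 5.5957 mm.

5.60 mm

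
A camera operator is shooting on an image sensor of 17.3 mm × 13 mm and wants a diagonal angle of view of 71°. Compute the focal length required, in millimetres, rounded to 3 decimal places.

15.169 mm

Sensor diagonal = √(17.3² + 13²) = √468.2900 ≈ 21.6400 mm.
From α = 2·arctan(d/2f) we get f = d / (2·tan(α/2)).
With d = 21.6400 mm and α/2 = 35.5°, tan(α/2) ≈ 0.71329, so f ≈ 21.6400 / 1.42659 ≈ 15.1691 mm.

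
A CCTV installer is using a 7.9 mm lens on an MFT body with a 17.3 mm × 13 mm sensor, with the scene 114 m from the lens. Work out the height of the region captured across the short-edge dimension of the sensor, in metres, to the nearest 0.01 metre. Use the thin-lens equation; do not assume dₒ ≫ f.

187.58 m

dₒ: 114 m = 114000 mm.
Similar triangles through the lens centre give W/dₒ = h/dᵢ; with 1/f = 1/dₒ + 1/dᵢ this gives W = h·(dₒ − f)/f.
W = 13 mm × (114000 − 7.9) / 7.9 = 13 × 14429.3797 ≈ 187581.937 mm = 187.582 m.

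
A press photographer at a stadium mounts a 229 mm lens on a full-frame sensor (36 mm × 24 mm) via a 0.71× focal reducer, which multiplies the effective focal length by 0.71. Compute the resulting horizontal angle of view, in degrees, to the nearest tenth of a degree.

Effective focal length f = 229 × 0.71 = 162.59 mm.
α = 2·arctan(36 / (2 × 162.59)) = 2·arctan(0.11071) ≈ 12.6347°.

12.6°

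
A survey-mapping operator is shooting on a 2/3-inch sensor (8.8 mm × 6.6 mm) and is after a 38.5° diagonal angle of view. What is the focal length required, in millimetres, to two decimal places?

15.75 mm

Sensor diagonal = √(8.8² + 6.6²) = √121.0000 ≈ 11.0000 mm.
From α = 2·arctan(d/2f) we get f = d / (2·tan(α/2)).
With d = 11.0000 mm and α/2 = 19.25°, tan(α/2) ≈ 0.34922, so f ≈ 11.0000 / 0.69843 ≈ 15.7496 mm.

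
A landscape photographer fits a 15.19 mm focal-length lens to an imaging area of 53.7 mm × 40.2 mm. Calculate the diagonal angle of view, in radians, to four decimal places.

2.2911 rad

Sensor diagonal = √(53.7² + 40.2²) = √4499.7300 ≈ 67.0800 mm.
Angle of view α = 2·arctan(d/2f) with d = 67.0800 mm and f = 15.19 mm.
d/2f = 2.20803; arctan(2.20803) ≈ 1.1455 rad, so α ≈ 2.2911 rad.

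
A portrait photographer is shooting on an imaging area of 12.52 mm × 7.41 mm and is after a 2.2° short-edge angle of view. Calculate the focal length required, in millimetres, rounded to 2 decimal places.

192.96 mm

From α = 2·arctan(h/2f) we get f = h / (2·tan(α/2)).
With h = 7.41 mm and α/2 = 1.1°, tan(α/2) ≈ 0.01920, so f ≈ 7.41 / 0.03840 ≈ 192.9589 mm.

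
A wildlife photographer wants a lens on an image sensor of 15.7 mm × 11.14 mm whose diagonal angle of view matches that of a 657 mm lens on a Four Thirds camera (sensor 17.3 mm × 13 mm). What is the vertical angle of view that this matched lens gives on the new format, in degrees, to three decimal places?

1.092°

Sensor diagonal = √(17.3² + 13²) = √468.2900 ≈ 21.6400 mm.
Sensor diagonal = √(15.7² + 11.14²) = √370.5896 ≈ 19.2507 mm.
Equal diagonal AOV ⇒ f₂ = f₁ · 19.2507/21.6400 = 657 × 0.88959 ≈ 584.4597 mm.
Vertical AOV on the new format = 2·arctan(11.14 / (2 × 584.4597)) = 2·arctan(0.00953) ≈ 1.0920°.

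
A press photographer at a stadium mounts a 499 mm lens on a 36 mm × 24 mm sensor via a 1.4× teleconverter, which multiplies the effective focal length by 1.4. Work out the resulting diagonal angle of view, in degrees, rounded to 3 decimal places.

3.547°

Effective focal length f = 499 × 1.4 = 698.6 mm.
Sensor diagonal = √(36² + 24²) = √1872.0000 ≈ 43.2666 mm.
α = 2·arctan(43.267 / (2 × 698.6)) = 2·arctan(0.03097) ≈ 3.5474°.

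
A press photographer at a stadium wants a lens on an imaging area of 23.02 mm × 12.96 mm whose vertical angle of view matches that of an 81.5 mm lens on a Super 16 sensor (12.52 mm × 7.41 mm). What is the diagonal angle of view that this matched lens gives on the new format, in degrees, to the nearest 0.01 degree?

Equal vertical AOV ⇒ f₂ = f₁ · 12.96/7.41 = 81.5 × 1.74899 ≈ 142.5425 mm.
Sensor diagonal = √(23.02² + 12.96²) = √697.8820 ≈ 26.4175 mm.
Diagonal AOV on the new format = 2·arctan(26.4175 / (2 × 142.5425)) = 2·arctan(0.09267) ≈ 10.5884°.

10.59°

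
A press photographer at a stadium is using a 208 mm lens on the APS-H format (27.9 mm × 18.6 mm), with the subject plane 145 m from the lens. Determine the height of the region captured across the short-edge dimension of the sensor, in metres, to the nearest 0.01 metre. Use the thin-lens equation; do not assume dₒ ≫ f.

12.95 m

dₒ: 145 m = 145000 mm.
Similar triangles through the lens centre give W/dₒ = h/dᵢ; with 1/f = 1/dₒ + 1/dᵢ this gives W = h·(dₒ − f)/f.
W = 18.6 mm × (145000 − 208) / 208 = 18.6 × 696.1154 ≈ 12947.746 mm = 12.9477 m.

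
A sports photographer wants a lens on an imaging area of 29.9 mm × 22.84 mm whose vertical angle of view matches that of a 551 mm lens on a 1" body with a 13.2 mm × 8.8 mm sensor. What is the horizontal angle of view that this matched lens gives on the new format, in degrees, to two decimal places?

1.20°

Equal vertical AOV ⇒ f₂ = f₁ · 22.84/8.8 = 551 × 2.59545 ≈ 1430.0955 mm.
Horizontal AOV on the new format = 2·arctan(29.9 / (2 × 1430.0955)) = 2·arctan(0.01045) ≈ 1.1979°.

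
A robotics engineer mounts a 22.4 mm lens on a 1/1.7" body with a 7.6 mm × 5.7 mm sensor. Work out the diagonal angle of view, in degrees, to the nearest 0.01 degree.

23.94°

Sensor diagonal = √(7.6² + 5.7²) = √90.2500 ≈ 9.5000 mm.
Angle of view α = 2·arctan(d/2f) with d = 9.5000 mm and f = 22.4 mm.
d/2f = 0.21205; arctan(0.21205) ≈ 11.9724°, so α ≈ 23.9448°.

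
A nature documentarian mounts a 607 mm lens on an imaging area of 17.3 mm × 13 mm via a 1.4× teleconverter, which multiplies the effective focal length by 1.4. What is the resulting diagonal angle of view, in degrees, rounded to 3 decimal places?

1.459°

Effective focal length f = 607 × 1.4 = 849.8 mm.
Sensor diagonal = √(17.3² + 13²) = √468.2900 ≈ 21.6400 mm.
α = 2·arctan(21.640 / (2 × 849.8)) = 2·arctan(0.01273) ≈ 1.4589°.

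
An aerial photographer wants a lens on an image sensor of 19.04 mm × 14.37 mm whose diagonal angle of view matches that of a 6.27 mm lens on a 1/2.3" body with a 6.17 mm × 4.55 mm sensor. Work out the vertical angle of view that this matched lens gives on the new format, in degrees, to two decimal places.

Sensor diagonal = √(6.17² + 4.55²) = √58.7714 ≈ 7.6663 mm.
Sensor diagonal = √(19.04² + 14.37²) = √569.0185 ≈ 23.8541 mm.
Equal diagonal AOV ⇒ f₂ = f₁ · 23.8541/7.6663 = 6.27 × 3.11157 ≈ 19.5096 mm.
Vertical AOV on the new format = 2·arctan(14.37 / (2 × 19.5096)) = 2·arctan(0.36828) ≈ 40.4356°.

40.44°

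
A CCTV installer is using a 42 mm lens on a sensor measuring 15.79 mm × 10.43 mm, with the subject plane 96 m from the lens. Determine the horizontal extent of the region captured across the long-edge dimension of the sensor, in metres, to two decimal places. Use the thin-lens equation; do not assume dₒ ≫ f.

dₒ: 96 m = 96000 mm.
Similar triangles through the lens centre give W/dₒ = w/dᵢ; with 1/f = 1/dₒ + 1/dᵢ this gives W = w·(dₒ − f)/f.
W = 15.79 mm × (96000 − 42) / 42 = 15.79 × 2284.7143 ≈ 36075.639 mm = 36.0756 m.

36.08 m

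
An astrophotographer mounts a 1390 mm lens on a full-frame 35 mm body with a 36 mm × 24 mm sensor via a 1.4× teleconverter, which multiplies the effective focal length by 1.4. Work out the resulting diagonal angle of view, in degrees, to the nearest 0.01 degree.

Effective focal length f = 1390 × 1.4 = 1946 mm.
Sensor diagonal = √(36² + 24²) = √1872.0000 ≈ 43.2666 mm.
α = 2·arctan(43.267 / (2 × 1946)) = 2·arctan(0.01112) ≈ 1.2738°.

1.27°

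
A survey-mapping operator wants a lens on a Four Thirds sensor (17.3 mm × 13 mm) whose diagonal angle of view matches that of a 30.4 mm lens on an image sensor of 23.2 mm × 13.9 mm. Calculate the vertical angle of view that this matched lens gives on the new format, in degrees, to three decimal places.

29.922°

Sensor diagonal = √(23.2² + 13.9²) = √731.4500 ≈ 27.0453 mm.
Sensor diagonal = √(17.3² + 13²) = √468.2900 ≈ 21.6400 mm.
Equal diagonal AOV ⇒ f₂ = f₁ · 21.6400/27.0453 = 30.4 × 0.80014 ≈ 24.3242 mm.
Vertical AOV on the new format = 2·arctan(13 / (2 × 24.3242)) = 2·arctan(0.26722) ≈ 29.9224°.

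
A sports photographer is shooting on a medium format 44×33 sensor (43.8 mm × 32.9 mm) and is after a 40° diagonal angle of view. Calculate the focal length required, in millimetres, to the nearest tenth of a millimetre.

Sensor diagonal = √(43.8² + 32.9²) = √3000.8500 ≈ 54.7800 mm.
From α = 2·arctan(d/2f) we get f = d / (2·tan(α/2)).
With d = 54.7800 mm and α/2 = 20°, tan(α/2) ≈ 0.36397, so f ≈ 54.7800 / 0.72794 ≈ 75.2534 mm.

75.3 mm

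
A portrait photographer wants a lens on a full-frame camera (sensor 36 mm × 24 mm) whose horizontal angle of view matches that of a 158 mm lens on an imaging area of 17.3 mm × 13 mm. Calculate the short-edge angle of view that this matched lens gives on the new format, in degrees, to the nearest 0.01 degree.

Equal horizontal AOV ⇒ f₂ = f₁ · 36/17.3 = 158 × 2.08092 ≈ 328.7861 mm.
Short-edge AOV on the new format = 2·arctan(24 / (2 × 328.7861)) = 2·arctan(0.03650) ≈ 4.1805°.

4.18°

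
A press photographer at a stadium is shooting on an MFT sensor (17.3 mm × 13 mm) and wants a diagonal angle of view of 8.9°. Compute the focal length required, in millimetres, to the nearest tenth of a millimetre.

Sensor diagonal = √(17.3² + 13²) = √468.2900 ≈ 21.6400 mm.
From α = 2·arctan(d/2f) we get f = d / (2·tan(α/2)).
With d = 21.6400 mm and α/2 = 4.45°, tan(α/2) ≈ 0.07782, so f ≈ 21.6400 / 0.15565 ≈ 139.0323 mm.

139.0 mm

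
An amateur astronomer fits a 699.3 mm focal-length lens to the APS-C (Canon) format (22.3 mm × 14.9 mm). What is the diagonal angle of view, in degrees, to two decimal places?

Sensor diagonal = √(22.3² + 14.9²) = √719.3000 ≈ 26.8198 mm.
Angle of view α = 2·arctan(d/2f) with d = 26.8198 mm and f = 699.3 mm.
d/2f = 0.01918; arctan(0.01918) ≈ 1.0986°, so α ≈ 2.1972°.

2.20°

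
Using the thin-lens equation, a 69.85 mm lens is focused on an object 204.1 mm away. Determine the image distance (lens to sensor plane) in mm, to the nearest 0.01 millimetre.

106.19 mm

1/dᵢ = 1/f − 1/dₒ = 1/69.85 − 1/204.1 = 0.0094168 mm⁻¹.
dᵢ = 1/0.0094168 ≈ 106.1928 mm.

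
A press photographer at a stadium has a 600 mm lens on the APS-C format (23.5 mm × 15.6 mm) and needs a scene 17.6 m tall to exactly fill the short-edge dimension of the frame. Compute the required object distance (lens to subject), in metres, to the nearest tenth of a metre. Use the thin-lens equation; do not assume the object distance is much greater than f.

W: 17.6 m = 17600 mm.
Magnification m = h/W = dᵢ/dₒ; combined with 1/f = 1/dₒ + 1/dᵢ this gives dₒ = f·(1 + W/h).
dₒ = 600 mm × (1 + 17600/15.6) = 600 × 1129.2051 ≈ 677523.077 mm = 677.523 m.

677.5 m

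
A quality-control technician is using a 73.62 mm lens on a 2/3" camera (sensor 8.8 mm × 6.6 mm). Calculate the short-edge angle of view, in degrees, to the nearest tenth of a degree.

5.1°

Angle of view α = 2·arctan(h/2f) with h = 6.6 mm and f = 73.62 mm.
h/2f = 0.04482; arctan(0.04482) ≈ 2.5666°, so α ≈ 5.1331°.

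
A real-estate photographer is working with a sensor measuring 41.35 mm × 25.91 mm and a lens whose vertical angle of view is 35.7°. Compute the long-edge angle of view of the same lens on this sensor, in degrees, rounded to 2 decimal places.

From the vertical AOV: f = 25.91 / (2·tan(17.85°)) = 25.91 / 0.64406 ≈ 40.2295 mm.
Long-edge AOV = 2·arctan(41.35 / (2 × 40.2295)) = 2·arctan(0.51393) ≈ 54.3997°.

54.40°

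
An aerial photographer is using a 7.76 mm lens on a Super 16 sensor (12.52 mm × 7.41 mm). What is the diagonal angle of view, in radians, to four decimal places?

1.5062 rad

Sensor diagonal = √(12.52² + 7.41²) = √211.6585 ≈ 14.5485 mm.
Angle of view α = 2·arctan(d/2f) with d = 14.5485 mm and f = 7.76 mm.
d/2f = 0.93740; arctan(0.93740) ≈ 0.7531 rad, so α ≈ 1.5062 rad.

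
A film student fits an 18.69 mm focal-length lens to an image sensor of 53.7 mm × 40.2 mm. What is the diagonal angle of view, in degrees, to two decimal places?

Sensor diagonal = √(53.7² + 40.2²) = √4499.7300 ≈ 67.0800 mm.
Angle of view α = 2·arctan(d/2f) with d = 67.0800 mm and f = 18.69 mm.
d/2f = 1.79454; arctan(1.79454) ≈ 60.8715°, so α ≈ 121.7430°.

121.74°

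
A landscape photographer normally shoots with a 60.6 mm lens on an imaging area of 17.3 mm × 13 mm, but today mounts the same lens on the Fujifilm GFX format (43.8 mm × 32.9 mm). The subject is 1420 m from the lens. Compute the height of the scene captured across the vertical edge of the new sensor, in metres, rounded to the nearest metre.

771 m

The focal length stays 60.6 mm; the relevant sensor dimension is now h = 32.9 mm. Object distance dₒ = 1420 m = 1.42e+06 mm.
Thin-lens field height W = h·(dₒ − f)/f = 32.9 × (1.42e+06 − 60.6)/60.6 ≈ 770891.192 mm = 770.891 m.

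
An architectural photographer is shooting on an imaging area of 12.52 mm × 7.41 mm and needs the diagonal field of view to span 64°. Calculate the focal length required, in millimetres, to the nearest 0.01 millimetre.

Sensor diagonal = √(12.52² + 7.41²) = √211.6585 ≈ 14.5485 mm.
From α = 2·arctan(d/2f) we get f = d / (2·tan(α/2)).
With d = 14.5485 mm and α/2 = 32°, tan(α/2) ≈ 0.62487, so f ≈ 14.5485 / 1.24974 ≈ 11.6412 mm.

11.64 mm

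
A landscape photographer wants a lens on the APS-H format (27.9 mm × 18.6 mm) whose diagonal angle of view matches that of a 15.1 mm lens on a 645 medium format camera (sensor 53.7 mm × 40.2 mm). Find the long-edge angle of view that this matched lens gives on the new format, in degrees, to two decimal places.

Sensor diagonal = √(53.7² + 40.2²) = √4499.7300 ≈ 67.0800 mm.
Sensor diagonal = √(27.9² + 18.6²) = √1124.3700 ≈ 33.5316 mm.
Equal diagonal AOV ⇒ f₂ = f₁ · 33.5316/67.0800 = 15.1 × 0.49987 ≈ 7.5481 mm.
Long-edge AOV on the new format = 2·arctan(27.9 / (2 × 7.5481)) = 2·arctan(1.84814) ≈ 123.1658°.

123.17°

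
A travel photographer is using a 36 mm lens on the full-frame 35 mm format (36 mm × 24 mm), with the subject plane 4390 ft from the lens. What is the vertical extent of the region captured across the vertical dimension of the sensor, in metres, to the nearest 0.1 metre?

892.0 m

dₒ: 4390 ft × 304.8 mm/ft = 1338071.96 mm.
Similar triangles through the lens centre give W/dₒ = h/dᵢ; with 1/f = 1/dₒ + 1/dᵢ this gives W = h·(dₒ − f)/f.
W = 24 mm × (1.33807e+06 − 36) / 36 = 24 × 37167.6655 ≈ 892023.971 mm = 892.024 m.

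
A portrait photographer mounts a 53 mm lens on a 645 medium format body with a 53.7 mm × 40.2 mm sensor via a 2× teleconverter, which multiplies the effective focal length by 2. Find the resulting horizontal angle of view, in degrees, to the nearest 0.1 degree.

28.4°

Effective focal length f = 53 × 2 = 106 mm.
α = 2·arctan(53.7 / (2 × 106)) = 2·arctan(0.25330) ≈ 28.4283°.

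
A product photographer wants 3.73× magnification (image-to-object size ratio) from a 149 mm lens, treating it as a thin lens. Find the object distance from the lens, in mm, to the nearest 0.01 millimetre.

188.95 mm

With m = dᵢ/dₒ and 1/f = 1/dₒ + 1/dᵢ, substituting dᵢ = m·dₒ gives 1/f = (1 + 1/m)/dₒ, hence dₒ = f·(1 + 1/m).
dₒ = 149 × (1 + 1/3.73) = 149 × 1.26810 ≈ 188.946 mm.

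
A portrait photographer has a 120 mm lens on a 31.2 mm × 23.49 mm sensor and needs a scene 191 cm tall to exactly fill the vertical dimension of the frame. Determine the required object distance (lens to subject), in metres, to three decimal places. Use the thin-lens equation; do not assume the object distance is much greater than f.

W: 191 cm = 1910 mm.
Magnification m = h/W = dᵢ/dₒ; combined with 1/f = 1/dₒ + 1/dᵢ this gives dₒ = f·(1 + W/h).
dₒ = 120 mm × (1 + 1910/23.49) = 120 × 82.3112 ≈ 9877.344 mm = 9.87734 m.

9.877 m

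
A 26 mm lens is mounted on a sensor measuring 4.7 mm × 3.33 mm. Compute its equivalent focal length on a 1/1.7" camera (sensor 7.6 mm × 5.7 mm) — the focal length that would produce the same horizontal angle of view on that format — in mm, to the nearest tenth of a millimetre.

42.0 mm

Equal angle of view means equal width/f ratio, so f₂ = f₁ · (width₂/width₁) = 26 × 7.6/4.7.
f₂ = 26 × 1.61702 ≈ 42.043 mm.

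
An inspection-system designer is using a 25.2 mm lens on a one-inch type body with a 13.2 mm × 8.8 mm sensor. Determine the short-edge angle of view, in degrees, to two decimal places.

Angle of view α = 2·arctan(h/2f) with h = 8.8 mm and f = 25.2 mm.
h/2f = 0.17460; arctan(0.17460) ≈ 9.9042°, so α ≈ 19.8084°.

19.81°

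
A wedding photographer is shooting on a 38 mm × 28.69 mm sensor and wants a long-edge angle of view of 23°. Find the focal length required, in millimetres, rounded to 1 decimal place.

From α = 2·arctan(w/2f) we get f = w / (2·tan(α/2)).
With w = 38 mm and α/2 = 11.5°, tan(α/2) ≈ 0.20345, so f ≈ 38 / 0.40690 ≈ 93.3880 mm.

93.4 mm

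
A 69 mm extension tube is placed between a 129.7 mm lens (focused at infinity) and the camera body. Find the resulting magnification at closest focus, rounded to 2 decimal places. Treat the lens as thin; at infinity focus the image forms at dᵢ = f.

The tube moves the image plane from f to f + e, so dᵢ = 129.7 + 69 = 198.7 mm. Focus is achieved when 1/f = 1/dₒ + 1/dᵢ, giving dₒ = 1/(1/f − 1/(f+e)).
Magnification m = dᵢ/dₒ = (f+e)·(1/f − 1/(f+e)) = e/f = 69/129.7 ≈ 0.5320.

0.53×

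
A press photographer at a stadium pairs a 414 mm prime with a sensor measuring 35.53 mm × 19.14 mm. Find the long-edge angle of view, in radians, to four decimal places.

Angle of view α = 2·arctan(w/2f) with w = 35.53 mm and f = 414 mm.
w/2f = 0.04291; arctan(0.04291) ≈ 0.0429 rad, so α ≈ 0.0858 rad.

0.0858 rad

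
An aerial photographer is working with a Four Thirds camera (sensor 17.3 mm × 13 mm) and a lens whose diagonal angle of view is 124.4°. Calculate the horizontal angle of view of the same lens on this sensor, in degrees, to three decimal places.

113.190°

Sensor diagonal = √(17.3² + 13²) = √468.2900 ≈ 21.6400 mm.
From the diagonal AOV: f = 21.6400 / (2·tan(62.2°)) = 21.6400 / 3.79334 ≈ 5.7047 mm.
Horizontal AOV = 2·arctan(17.3 / (2 × 5.7047)) = 2·arctan(1.51628) ≈ 113.1897°.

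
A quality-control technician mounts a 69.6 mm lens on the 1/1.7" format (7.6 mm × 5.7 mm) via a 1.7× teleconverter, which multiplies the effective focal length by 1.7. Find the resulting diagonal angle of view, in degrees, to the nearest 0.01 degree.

Effective focal length f = 69.6 × 1.7 = 118.32 mm.
Sensor diagonal = √(7.6² + 5.7²) = √90.2500 ≈ 9.5000 mm.
α = 2·arctan(9.500 / (2 × 118.32)) = 2·arctan(0.04015) ≈ 4.5979°.

4.60°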